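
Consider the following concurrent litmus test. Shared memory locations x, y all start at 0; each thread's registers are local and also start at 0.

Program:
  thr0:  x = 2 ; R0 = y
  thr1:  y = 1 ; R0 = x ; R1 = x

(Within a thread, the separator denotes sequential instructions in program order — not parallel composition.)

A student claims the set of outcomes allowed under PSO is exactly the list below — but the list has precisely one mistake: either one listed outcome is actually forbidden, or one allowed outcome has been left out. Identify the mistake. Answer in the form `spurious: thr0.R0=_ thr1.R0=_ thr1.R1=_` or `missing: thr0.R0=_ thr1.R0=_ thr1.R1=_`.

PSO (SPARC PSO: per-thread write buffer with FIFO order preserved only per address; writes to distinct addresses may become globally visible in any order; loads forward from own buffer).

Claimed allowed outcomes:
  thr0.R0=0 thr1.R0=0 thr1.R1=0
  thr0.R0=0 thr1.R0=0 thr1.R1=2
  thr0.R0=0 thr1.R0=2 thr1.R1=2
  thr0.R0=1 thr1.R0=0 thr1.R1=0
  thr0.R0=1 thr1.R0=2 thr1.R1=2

missing: thr0.R0=1 thr1.R0=0 thr1.R1=2

outcome vector order: (thr0.R0,thr1.R0,thr1.R1)
PSO (6): 0/0/0, 0/0/2, 0/2/2, 1/0/0, 1/0/2, 1/2/2
PSO∖claimed = {1/0/2}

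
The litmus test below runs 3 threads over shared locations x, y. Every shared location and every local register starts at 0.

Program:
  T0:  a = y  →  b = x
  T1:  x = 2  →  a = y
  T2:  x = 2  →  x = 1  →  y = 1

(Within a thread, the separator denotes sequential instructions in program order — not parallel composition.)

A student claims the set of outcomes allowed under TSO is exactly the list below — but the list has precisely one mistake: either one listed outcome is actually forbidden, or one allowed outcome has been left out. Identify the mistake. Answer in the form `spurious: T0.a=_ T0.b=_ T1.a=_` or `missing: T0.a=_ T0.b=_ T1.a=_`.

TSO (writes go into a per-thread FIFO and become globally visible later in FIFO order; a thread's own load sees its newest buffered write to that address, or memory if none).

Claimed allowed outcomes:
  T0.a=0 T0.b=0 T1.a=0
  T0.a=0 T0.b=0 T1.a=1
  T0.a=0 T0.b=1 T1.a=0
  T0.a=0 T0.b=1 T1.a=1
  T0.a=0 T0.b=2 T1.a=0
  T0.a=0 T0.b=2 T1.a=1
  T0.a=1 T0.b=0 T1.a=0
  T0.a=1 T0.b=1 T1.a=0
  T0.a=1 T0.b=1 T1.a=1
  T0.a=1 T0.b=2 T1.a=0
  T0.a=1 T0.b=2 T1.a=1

spurious: T0.a=1 T0.b=0 T1.a=0

outcome vector order: (T0.a,T0.b,T1.a)
TSO (10): 0/0/0; 0/0/1; 0/1/0; 0/1/1; 0/2/0; 0/2/1; 1/1/0; 1/1/1; 1/2/0; 1/2/1
claimed∖TSO = {1/0/0}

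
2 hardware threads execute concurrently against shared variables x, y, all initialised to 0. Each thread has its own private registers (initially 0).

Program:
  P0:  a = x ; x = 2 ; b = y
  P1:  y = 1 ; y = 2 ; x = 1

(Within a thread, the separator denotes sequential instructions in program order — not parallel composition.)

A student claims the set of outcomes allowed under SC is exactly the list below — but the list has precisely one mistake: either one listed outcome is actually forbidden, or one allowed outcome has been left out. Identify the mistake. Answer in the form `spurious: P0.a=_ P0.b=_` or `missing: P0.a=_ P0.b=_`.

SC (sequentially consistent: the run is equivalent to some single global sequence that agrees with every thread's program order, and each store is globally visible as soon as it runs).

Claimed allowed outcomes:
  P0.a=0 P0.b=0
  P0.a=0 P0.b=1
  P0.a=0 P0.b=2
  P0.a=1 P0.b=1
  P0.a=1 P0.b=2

outcome vector order: (P0.a,P0.b)
under SC → <0 0>; <0 1>; <0 2>; <1 2>
claimed∖SC = {<1 1>}

spurious: P0.a=1 P0.b=1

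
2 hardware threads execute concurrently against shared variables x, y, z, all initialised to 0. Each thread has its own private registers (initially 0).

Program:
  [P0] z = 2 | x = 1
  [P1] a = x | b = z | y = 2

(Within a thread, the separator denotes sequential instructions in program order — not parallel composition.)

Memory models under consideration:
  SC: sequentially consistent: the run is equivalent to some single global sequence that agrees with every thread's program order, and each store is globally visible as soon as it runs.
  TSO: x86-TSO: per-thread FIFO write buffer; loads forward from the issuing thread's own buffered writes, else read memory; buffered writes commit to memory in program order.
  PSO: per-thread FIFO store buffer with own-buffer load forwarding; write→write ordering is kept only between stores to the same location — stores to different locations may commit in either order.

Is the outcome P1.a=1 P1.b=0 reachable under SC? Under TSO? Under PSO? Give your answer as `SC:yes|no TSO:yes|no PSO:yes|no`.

SC:no TSO:no PSO:yes

outcome vector order: (P1.a,P1.b)
[SC] allowed = {00, 02, 12}
[TSO] allowed = {00, 02, 12}
[PSO] allowed = {00, 02, 10, 12}
target 10 ∈ {PSO}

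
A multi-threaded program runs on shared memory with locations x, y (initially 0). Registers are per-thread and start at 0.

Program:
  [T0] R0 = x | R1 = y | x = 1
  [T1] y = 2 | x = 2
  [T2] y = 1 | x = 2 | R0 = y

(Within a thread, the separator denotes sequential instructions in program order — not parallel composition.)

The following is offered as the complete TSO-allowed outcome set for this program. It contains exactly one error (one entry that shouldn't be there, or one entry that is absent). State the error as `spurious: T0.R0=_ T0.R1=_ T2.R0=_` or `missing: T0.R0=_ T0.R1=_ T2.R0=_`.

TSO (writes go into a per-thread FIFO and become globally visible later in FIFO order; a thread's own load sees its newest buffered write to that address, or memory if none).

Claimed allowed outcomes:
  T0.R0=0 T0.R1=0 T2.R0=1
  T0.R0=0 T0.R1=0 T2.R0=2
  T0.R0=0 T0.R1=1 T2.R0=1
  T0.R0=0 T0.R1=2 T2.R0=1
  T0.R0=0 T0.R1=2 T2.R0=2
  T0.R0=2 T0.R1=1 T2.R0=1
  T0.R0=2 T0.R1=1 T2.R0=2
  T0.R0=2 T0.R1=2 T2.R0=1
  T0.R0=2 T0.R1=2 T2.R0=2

missing: T0.R0=0 T0.R1=1 T2.R0=2

outcome vector order: (T0.R0,T0.R1,T2.R0)
under TSO → <0 0 1>, <0 0 2>, <0 1 1>, <0 1 2>, <0 2 1>, <0 2 2>, <2 1 1>, <2 1 2>, <2 2 1>, <2 2 2>
TSO∖claimed = {<0 1 2>}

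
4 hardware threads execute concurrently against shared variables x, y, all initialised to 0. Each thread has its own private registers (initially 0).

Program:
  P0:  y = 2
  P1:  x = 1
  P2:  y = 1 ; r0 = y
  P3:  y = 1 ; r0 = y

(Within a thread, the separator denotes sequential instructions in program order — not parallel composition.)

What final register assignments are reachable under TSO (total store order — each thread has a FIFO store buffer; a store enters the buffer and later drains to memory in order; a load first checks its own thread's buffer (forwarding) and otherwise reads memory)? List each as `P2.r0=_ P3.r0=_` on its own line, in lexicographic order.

P2.r0=1 P3.r0=1
P2.r0=1 P3.r0=2
P2.r0=2 P3.r0=1
P2.r0=2 P3.r0=2

outcome vector order: (P2.r0,P3.r0)
|TSO outcomes| = 4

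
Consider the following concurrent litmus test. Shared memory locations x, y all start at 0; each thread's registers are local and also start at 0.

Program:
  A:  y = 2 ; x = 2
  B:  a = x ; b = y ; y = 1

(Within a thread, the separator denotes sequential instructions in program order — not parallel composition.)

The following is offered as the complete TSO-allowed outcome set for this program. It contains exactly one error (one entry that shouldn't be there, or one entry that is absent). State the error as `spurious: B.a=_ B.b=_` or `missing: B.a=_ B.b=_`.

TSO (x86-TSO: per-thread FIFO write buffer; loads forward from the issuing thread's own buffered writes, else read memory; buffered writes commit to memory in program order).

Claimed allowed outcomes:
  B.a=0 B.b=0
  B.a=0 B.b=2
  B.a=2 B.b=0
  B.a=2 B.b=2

outcome vector order: (B.a,B.b)
[TSO] allowed = {(0,0); (0,2); (2,2)}
claimed∖TSO = {(2,0)}

spurious: B.a=2 B.b=0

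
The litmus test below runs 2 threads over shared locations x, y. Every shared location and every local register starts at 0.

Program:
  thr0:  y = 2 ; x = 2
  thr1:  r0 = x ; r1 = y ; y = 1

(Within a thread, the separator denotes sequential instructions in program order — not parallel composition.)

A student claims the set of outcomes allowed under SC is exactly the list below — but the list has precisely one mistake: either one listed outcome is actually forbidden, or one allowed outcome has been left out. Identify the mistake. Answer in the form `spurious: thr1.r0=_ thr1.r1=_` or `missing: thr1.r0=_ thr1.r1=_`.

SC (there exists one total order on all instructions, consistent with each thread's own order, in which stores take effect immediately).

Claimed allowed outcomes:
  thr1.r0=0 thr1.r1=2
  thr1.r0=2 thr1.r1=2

outcome vector order: (thr1.r0,thr1.r1)
[SC] allowed = {<0 0> <0 2> <2 2>}
SC∖claimed = {<0 0>}

missing: thr1.r0=0 thr1.r1=0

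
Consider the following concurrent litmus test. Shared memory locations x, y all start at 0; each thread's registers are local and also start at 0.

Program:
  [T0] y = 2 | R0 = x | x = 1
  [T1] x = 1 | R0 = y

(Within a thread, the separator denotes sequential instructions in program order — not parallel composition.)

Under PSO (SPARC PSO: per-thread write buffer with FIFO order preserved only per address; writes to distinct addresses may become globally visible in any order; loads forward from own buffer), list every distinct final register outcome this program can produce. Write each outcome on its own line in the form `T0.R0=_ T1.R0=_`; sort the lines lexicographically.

outcome vector order: (T0.R0,T1.R0)
|PSO outcomes| = 4

T0.R0=0 T1.R0=0
T0.R0=0 T1.R0=2
T0.R0=1 T1.R0=0
T0.R0=1 T1.R0=2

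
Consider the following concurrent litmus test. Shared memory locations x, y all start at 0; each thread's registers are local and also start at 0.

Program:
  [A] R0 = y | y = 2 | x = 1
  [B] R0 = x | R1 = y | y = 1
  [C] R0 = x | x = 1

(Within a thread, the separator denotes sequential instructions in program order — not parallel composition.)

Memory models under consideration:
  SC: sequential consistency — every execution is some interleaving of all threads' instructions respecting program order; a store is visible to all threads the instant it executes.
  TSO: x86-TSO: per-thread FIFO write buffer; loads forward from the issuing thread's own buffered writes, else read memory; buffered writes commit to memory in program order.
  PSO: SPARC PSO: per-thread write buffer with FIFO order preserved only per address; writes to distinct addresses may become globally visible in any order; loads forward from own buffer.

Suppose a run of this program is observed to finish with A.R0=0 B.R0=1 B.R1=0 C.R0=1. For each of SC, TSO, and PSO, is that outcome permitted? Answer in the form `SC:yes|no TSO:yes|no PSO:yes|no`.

SC:no TSO:no PSO:yes

outcome vector order: (A.R0,B.R0,B.R1,C.R0)
SC (10): 0000; 0001; 0020; 0021; 0100; 0120; 0121; 1000; 1001; 1100
TSO (10): 0000; 0001; 0020; 0021; 0100; 0120; 0121; 1000; 1001; 1100
PSO (11): 0000; 0001; 0020; 0021; 0100; 0101; 0120; 0121; 1000; 1001; 1100
target 0101 ∈ {PSO}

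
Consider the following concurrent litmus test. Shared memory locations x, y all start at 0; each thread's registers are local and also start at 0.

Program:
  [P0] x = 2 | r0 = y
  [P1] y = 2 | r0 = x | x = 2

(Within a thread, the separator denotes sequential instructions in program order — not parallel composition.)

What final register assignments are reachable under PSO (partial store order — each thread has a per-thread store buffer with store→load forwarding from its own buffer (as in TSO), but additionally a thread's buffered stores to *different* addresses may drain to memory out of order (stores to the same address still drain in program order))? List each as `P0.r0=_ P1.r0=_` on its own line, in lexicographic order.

P0.r0=0 P1.r0=0
P0.r0=0 P1.r0=2
P0.r0=2 P1.r0=0
P0.r0=2 P1.r0=2

outcome vector order: (P0.r0,P1.r0)
|PSO outcomes| = 4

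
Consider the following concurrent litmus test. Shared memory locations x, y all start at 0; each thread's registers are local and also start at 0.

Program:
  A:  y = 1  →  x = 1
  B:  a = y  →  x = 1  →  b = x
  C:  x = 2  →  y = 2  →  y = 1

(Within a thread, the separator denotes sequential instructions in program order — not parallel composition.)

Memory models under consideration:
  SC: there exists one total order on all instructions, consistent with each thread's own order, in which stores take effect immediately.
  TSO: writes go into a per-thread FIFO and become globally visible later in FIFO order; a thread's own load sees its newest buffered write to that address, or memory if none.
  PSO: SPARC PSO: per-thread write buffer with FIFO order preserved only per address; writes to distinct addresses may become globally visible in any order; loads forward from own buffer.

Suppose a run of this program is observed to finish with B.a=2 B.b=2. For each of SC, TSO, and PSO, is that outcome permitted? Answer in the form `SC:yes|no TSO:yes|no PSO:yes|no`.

outcome vector order: (B.a,B.b)
[SC] allowed = {(0,1), (0,2), (1,1), (1,2), (2,1)}
[TSO] allowed = {(0,1), (0,2), (1,1), (1,2), (2,1)}
[PSO] allowed = {(0,1), (0,2), (1,1), (1,2), (2,1), (2,2)}
target (2,2) ∈ {PSO}

SC:no TSO:no PSO:yes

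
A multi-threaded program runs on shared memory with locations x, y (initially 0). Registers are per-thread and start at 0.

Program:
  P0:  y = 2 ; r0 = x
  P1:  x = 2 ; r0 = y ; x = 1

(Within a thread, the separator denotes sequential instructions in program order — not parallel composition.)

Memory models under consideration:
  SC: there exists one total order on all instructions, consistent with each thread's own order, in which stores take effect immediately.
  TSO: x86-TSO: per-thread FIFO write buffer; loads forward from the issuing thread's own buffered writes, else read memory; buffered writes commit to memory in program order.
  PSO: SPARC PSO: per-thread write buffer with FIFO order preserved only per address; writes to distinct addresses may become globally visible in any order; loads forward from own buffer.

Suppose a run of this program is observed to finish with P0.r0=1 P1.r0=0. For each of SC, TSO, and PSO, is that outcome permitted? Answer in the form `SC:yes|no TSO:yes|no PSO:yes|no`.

SC:yes TSO:yes PSO:yes

outcome vector order: (P0.r0,P1.r0)
SC: 5 outcomes — {(0,2), (1,0), (1,2), (2,0), (2,2)}
TSO: 6 outcomes — {(0,0), (0,2), (1,0), (1,2), (2,0), (2,2)}
PSO: 6 outcomes — {(0,0), (0,2), (1,0), (1,2), (2,0), (2,2)}
target (1,0) ∈ {SC,TSO,PSO}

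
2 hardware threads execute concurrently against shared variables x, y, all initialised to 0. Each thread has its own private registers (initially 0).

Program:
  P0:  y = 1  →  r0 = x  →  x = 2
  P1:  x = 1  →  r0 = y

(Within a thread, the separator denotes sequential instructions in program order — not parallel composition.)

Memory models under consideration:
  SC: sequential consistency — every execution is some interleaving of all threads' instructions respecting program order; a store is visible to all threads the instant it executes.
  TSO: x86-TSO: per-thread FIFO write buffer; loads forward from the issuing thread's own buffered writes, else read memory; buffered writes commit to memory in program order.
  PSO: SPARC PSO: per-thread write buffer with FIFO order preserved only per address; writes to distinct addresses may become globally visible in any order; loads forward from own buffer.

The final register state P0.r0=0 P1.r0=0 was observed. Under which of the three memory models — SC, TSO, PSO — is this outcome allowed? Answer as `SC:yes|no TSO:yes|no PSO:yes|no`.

outcome vector order: (P0.r0,P1.r0)
SC: 3 outcomes — {01 10 11}
TSO: 4 outcomes — {00 01 10 11}
PSO: 4 outcomes — {00 01 10 11}
target 00 ∈ {TSO,PSO}

SC:no TSO:yes PSO:yes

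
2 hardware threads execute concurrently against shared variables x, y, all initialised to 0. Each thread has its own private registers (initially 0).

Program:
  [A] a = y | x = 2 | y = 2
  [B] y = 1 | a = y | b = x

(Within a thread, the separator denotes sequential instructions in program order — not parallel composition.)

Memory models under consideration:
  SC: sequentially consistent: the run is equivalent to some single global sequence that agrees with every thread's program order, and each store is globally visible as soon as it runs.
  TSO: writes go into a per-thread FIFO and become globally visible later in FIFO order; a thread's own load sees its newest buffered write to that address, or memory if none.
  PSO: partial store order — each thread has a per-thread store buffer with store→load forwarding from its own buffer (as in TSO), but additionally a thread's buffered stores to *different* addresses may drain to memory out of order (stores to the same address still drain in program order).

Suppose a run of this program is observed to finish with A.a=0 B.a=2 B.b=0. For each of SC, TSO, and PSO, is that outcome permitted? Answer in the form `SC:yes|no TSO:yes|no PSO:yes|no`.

SC:no TSO:no PSO:yes

outcome vector order: (A.a,B.a,B.b)
[SC] allowed = {010, 012, 022, 110, 112, 122}
[TSO] allowed = {010, 012, 022, 110, 112, 122}
[PSO] allowed = {010, 012, 020, 022, 110, 112, 120, 122}
target 020 ∈ {PSO}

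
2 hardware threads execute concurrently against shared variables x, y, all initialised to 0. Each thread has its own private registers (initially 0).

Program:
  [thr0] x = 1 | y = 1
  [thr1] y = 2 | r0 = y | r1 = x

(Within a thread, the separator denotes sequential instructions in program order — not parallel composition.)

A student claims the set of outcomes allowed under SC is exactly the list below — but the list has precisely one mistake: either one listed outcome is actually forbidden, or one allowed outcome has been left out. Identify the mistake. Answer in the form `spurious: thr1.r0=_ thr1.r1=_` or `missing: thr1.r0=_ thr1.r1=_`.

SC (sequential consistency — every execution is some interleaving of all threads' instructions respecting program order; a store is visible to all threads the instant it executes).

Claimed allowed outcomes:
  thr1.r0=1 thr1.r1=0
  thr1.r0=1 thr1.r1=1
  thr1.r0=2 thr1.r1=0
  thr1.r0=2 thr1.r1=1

spurious: thr1.r0=1 thr1.r1=0

outcome vector order: (thr1.r0,thr1.r1)
[SC] allowed = {1/1, 2/0, 2/1}
claimed∖SC = {1/0}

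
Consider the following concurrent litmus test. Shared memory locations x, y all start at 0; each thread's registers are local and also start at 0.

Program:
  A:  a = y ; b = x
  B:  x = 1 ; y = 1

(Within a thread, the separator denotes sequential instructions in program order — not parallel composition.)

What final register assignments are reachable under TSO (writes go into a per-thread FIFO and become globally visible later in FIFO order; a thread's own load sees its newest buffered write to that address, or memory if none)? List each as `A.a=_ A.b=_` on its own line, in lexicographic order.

A.a=0 A.b=0
A.a=0 A.b=1
A.a=1 A.b=1

outcome vector order: (A.a,A.b)
|TSO outcomes| = 3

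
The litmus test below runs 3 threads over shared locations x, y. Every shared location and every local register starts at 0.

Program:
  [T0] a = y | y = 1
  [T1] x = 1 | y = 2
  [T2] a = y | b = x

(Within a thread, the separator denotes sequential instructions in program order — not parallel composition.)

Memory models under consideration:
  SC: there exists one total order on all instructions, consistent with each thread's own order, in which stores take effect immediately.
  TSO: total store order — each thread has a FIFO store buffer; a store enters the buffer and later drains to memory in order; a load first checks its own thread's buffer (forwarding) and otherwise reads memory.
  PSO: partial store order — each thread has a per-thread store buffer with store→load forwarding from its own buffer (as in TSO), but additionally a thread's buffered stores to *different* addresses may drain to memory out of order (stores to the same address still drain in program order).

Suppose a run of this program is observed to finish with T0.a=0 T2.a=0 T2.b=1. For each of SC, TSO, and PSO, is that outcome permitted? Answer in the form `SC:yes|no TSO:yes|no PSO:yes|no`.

SC:yes TSO:yes PSO:yes

outcome vector order: (T0.a,T2.a,T2.b)
under SC → (0,0,0), (0,0,1), (0,1,0), (0,1,1), (0,2,1), (2,0,0), (2,0,1), (2,1,1), (2,2,1)
under TSO → (0,0,0), (0,0,1), (0,1,0), (0,1,1), (0,2,1), (2,0,0), (2,0,1), (2,1,1), (2,2,1)
under PSO → (0,0,0), (0,0,1), (0,1,0), (0,1,1), (0,2,0), (0,2,1), (2,0,0), (2,0,1), (2,1,0), (2,1,1), (2,2,0), (2,2,1)
target (0,0,1) ∈ {SC,TSO,PSO}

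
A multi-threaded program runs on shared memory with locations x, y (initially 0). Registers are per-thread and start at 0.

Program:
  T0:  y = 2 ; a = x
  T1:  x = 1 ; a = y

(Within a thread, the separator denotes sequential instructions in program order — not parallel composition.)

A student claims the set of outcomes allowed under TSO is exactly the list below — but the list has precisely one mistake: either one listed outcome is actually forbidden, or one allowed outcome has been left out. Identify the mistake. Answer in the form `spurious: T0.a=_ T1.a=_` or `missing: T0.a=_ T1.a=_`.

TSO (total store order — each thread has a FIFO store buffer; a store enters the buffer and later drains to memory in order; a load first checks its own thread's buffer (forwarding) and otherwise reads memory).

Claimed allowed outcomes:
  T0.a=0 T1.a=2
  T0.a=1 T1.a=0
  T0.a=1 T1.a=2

missing: T0.a=0 T1.a=0

outcome vector order: (T0.a,T1.a)
under TSO → <0 0> <0 2> <1 0> <1 2>
TSO∖claimed = {<0 0>}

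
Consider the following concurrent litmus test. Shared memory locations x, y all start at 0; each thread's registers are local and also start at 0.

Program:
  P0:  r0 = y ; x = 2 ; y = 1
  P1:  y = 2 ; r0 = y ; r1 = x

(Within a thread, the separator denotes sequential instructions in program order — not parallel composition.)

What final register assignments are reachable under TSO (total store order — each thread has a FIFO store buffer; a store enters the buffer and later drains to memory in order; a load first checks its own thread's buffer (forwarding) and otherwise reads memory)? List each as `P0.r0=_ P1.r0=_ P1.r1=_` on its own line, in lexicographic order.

outcome vector order: (P0.r0,P1.r0,P1.r1)
|TSO outcomes| = 6

P0.r0=0 P1.r0=1 P1.r1=2
P0.r0=0 P1.r0=2 P1.r1=0
P0.r0=0 P1.r0=2 P1.r1=2
P0.r0=2 P1.r0=1 P1.r1=2
P0.r0=2 P1.r0=2 P1.r1=0
P0.r0=2 P1.r0=2 P1.r1=2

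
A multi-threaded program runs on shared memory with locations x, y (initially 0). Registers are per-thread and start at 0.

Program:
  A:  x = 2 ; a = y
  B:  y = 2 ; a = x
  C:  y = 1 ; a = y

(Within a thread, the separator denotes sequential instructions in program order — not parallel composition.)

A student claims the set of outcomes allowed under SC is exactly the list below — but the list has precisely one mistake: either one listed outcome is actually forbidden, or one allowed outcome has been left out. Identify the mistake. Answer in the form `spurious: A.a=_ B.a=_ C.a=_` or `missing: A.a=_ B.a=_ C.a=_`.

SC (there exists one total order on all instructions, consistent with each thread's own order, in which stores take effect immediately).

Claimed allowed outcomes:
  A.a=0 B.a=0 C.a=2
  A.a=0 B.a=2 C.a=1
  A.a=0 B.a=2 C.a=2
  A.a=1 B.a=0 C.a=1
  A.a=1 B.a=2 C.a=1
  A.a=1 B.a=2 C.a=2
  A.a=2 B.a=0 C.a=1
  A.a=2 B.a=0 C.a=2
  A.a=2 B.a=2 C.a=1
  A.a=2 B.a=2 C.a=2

outcome vector order: (A.a,B.a,C.a)
[SC] allowed = {(0,2,1); (0,2,2); (1,0,1); (1,2,1); (1,2,2); (2,0,1); (2,0,2); (2,2,1); (2,2,2)}
claimed∖SC = {(0,0,2)}

spurious: A.a=0 B.a=0 C.a=2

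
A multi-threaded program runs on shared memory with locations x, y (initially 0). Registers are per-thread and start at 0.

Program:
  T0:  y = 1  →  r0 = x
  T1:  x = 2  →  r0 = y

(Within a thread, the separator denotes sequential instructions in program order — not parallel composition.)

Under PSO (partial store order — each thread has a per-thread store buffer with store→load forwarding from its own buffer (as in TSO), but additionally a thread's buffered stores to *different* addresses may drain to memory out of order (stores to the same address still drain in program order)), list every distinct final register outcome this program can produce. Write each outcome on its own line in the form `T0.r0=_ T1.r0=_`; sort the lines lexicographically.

T0.r0=0 T1.r0=0
T0.r0=0 T1.r0=1
T0.r0=2 T1.r0=0
T0.r0=2 T1.r0=1

outcome vector order: (T0.r0,T1.r0)
|PSO outcomes| = 4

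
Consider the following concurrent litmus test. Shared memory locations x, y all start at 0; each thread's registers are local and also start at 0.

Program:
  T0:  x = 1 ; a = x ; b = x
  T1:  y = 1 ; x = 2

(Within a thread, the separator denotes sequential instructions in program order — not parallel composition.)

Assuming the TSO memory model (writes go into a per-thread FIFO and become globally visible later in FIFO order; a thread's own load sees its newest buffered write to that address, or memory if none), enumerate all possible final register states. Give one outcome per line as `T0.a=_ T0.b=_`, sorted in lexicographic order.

outcome vector order: (T0.a,T0.b)
|TSO outcomes| = 3

T0.a=1 T0.b=1
T0.a=1 T0.b=2
T0.a=2 T0.b=2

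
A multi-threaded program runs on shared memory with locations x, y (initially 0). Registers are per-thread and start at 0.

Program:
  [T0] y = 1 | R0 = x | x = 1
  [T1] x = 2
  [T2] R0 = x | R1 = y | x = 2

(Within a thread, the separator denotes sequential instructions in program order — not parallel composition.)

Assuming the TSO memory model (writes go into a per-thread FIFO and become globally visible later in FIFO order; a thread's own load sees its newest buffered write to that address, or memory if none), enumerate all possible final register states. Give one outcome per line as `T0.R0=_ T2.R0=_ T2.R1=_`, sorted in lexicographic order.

outcome vector order: (T0.R0,T2.R0,T2.R1)
|TSO outcomes| = 10

T0.R0=0 T2.R0=0 T2.R1=0
T0.R0=0 T2.R0=0 T2.R1=1
T0.R0=0 T2.R0=1 T2.R1=1
T0.R0=0 T2.R0=2 T2.R1=0
T0.R0=0 T2.R0=2 T2.R1=1
T0.R0=2 T2.R0=0 T2.R1=0
T0.R0=2 T2.R0=0 T2.R1=1
T0.R0=2 T2.R0=1 T2.R1=1
T0.R0=2 T2.R0=2 T2.R1=0
T0.R0=2 T2.R0=2 T2.R1=1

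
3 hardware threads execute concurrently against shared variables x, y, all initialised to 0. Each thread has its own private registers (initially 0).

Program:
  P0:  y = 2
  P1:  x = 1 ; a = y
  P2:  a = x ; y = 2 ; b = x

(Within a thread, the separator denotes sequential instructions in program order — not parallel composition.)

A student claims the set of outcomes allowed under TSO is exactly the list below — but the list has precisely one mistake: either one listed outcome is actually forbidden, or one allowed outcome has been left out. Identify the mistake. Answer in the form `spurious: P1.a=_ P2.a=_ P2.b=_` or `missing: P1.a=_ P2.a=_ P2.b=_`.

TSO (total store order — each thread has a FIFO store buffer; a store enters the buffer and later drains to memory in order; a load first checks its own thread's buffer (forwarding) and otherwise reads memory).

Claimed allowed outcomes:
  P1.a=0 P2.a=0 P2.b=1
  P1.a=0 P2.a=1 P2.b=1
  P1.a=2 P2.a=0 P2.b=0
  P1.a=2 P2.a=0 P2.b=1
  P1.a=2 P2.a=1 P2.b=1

outcome vector order: (P1.a,P2.a,P2.b)
[TSO] allowed = {000; 001; 011; 200; 201; 211}
TSO∖claimed = {000}

missing: P1.a=0 P2.a=0 P2.b=0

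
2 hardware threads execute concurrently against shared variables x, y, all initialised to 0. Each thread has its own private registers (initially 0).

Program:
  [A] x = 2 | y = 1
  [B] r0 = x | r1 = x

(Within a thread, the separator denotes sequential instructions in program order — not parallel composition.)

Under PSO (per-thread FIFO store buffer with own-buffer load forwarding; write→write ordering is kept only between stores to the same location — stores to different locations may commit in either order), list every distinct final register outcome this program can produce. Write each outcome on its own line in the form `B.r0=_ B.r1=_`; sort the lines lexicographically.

B.r0=0 B.r1=0
B.r0=0 B.r1=2
B.r0=2 B.r1=2

outcome vector order: (B.r0,B.r1)
|PSO outcomes| = 3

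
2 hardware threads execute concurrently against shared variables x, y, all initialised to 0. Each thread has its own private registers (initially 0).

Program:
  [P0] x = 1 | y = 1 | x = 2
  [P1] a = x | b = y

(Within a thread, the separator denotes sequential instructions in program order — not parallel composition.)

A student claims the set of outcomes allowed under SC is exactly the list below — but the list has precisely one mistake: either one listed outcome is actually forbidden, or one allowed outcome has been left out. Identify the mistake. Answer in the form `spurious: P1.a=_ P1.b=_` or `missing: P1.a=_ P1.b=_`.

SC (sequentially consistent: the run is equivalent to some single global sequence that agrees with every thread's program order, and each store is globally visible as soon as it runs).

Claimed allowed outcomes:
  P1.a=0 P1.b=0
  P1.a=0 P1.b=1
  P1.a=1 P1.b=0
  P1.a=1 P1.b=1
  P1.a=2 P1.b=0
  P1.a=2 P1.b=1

spurious: P1.a=2 P1.b=0

outcome vector order: (P1.a,P1.b)
SC: 5 outcomes — {00, 01, 10, 11, 21}
claimed∖SC = {20}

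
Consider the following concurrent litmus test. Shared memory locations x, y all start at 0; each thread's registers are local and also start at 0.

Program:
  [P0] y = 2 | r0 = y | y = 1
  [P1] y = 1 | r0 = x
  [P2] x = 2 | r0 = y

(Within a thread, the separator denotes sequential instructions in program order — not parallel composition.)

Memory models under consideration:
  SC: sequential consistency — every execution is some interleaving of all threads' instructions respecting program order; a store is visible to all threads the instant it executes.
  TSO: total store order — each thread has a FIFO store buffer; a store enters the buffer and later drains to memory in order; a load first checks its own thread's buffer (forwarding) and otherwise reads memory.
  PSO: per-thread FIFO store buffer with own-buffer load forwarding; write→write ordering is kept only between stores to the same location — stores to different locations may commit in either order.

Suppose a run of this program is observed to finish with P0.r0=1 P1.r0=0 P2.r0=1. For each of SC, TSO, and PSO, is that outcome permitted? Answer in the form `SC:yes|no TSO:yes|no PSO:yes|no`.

outcome vector order: (P0.r0,P1.r0,P2.r0)
SC (9): 1/0/1; 1/2/0; 1/2/1; 1/2/2; 2/0/1; 2/0/2; 2/2/0; 2/2/1; 2/2/2
TSO (12): 1/0/0; 1/0/1; 1/0/2; 1/2/0; 1/2/1; 1/2/2; 2/0/0; 2/0/1; 2/0/2; 2/2/0; 2/2/1; 2/2/2
PSO (12): 1/0/0; 1/0/1; 1/0/2; 1/2/0; 1/2/1; 1/2/2; 2/0/0; 2/0/1; 2/0/2; 2/2/0; 2/2/1; 2/2/2
target 1/0/1 ∈ {SC,TSO,PSO}

SC:yes TSO:yes PSO:yes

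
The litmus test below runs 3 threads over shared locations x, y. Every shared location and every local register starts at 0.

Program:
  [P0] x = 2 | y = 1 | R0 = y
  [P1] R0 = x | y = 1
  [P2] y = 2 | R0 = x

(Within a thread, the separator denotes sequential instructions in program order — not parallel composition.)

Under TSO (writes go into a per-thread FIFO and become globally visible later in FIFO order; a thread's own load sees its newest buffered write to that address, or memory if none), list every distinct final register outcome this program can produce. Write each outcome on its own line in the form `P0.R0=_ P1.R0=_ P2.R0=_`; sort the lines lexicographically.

outcome vector order: (P0.R0,P1.R0,P2.R0)
|TSO outcomes| = 8

P0.R0=1 P1.R0=0 P2.R0=0
P0.R0=1 P1.R0=0 P2.R0=2
P0.R0=1 P1.R0=2 P2.R0=0
P0.R0=1 P1.R0=2 P2.R0=2
P0.R0=2 P1.R0=0 P2.R0=0
P0.R0=2 P1.R0=0 P2.R0=2
P0.R0=2 P1.R0=2 P2.R0=0
P0.R0=2 P1.R0=2 P2.R0=2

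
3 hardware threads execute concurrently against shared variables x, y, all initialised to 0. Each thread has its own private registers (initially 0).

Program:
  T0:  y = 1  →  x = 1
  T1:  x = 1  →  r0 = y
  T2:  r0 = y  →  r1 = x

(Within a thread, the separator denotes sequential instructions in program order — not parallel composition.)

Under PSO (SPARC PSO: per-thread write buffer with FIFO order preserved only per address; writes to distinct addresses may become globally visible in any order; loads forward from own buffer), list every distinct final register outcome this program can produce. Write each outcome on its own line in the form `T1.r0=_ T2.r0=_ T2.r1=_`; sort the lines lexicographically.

outcome vector order: (T1.r0,T2.r0,T2.r1)
|PSO outcomes| = 8

T1.r0=0 T2.r0=0 T2.r1=0
T1.r0=0 T2.r0=0 T2.r1=1
T1.r0=0 T2.r0=1 T2.r1=0
T1.r0=0 T2.r0=1 T2.r1=1
T1.r0=1 T2.r0=0 T2.r1=0
T1.r0=1 T2.r0=0 T2.r1=1
T1.r0=1 T2.r0=1 T2.r1=0
T1.r0=1 T2.r0=1 T2.r1=1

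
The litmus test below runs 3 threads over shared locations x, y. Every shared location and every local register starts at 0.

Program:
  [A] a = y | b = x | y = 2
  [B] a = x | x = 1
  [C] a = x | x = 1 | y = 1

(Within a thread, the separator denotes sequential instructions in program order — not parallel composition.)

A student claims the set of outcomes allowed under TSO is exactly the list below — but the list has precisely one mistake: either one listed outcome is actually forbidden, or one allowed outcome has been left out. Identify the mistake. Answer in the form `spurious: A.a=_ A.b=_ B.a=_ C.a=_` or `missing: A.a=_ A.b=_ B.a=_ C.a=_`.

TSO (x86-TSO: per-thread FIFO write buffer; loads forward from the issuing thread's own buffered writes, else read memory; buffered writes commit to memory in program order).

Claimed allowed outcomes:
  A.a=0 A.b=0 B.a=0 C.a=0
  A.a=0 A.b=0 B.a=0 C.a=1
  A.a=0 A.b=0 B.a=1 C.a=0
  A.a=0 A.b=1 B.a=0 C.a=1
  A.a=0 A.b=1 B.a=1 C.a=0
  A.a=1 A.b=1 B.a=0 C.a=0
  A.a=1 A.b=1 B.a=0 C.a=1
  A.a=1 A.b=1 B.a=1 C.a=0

outcome vector order: (A.a,A.b,B.a,C.a)
TSO (9): <0 0 0 0>; <0 0 0 1>; <0 0 1 0>; <0 1 0 0>; <0 1 0 1>; <0 1 1 0>; <1 1 0 0>; <1 1 0 1>; <1 1 1 0>
TSO∖claimed = {<0 1 0 0>}

missing: A.a=0 A.b=1 B.a=0 C.a=0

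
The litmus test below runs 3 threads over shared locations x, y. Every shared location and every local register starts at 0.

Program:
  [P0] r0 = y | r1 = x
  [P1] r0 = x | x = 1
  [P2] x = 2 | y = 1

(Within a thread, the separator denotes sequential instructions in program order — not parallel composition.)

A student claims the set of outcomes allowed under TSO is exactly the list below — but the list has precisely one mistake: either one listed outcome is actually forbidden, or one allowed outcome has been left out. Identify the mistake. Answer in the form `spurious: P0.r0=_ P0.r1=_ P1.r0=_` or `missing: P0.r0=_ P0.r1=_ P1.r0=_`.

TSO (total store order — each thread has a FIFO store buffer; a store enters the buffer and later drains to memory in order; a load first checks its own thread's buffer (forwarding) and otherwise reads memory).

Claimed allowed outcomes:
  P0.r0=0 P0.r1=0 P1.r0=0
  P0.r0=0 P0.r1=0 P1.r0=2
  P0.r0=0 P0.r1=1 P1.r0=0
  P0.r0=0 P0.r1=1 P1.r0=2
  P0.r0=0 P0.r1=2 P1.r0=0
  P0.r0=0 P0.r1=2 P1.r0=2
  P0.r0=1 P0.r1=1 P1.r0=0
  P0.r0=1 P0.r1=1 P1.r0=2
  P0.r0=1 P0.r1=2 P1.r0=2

outcome vector order: (P0.r0,P0.r1,P1.r0)
under TSO → 0/0/0; 0/0/2; 0/1/0; 0/1/2; 0/2/0; 0/2/2; 1/1/0; 1/1/2; 1/2/0; 1/2/2
TSO∖claimed = {1/2/0}

missing: P0.r0=1 P0.r1=2 P1.r0=0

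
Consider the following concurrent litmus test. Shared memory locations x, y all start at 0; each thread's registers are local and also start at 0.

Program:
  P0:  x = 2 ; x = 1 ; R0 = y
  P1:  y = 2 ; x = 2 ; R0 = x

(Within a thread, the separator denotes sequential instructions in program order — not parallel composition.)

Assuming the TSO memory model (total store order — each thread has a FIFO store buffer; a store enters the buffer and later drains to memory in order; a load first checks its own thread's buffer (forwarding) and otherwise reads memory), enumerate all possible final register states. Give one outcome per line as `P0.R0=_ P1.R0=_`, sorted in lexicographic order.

outcome vector order: (P0.R0,P1.R0)
|TSO outcomes| = 4

P0.R0=0 P1.R0=1
P0.R0=0 P1.R0=2
P0.R0=2 P1.R0=1
P0.R0=2 P1.R0=2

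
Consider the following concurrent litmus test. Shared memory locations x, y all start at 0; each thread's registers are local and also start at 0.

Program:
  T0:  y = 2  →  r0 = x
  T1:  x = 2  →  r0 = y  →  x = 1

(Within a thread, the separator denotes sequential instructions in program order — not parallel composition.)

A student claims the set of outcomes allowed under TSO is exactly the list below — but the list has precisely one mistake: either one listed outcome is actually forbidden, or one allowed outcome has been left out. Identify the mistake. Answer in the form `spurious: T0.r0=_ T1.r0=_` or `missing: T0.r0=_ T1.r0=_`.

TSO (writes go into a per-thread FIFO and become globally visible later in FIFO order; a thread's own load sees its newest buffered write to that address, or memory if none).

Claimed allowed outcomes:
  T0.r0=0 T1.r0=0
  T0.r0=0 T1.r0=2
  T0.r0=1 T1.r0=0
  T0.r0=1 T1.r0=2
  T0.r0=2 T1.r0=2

outcome vector order: (T0.r0,T1.r0)
[TSO] allowed = {0/0, 0/2, 1/0, 1/2, 2/0, 2/2}
TSO∖claimed = {2/0}

missing: T0.r0=2 T1.r0=0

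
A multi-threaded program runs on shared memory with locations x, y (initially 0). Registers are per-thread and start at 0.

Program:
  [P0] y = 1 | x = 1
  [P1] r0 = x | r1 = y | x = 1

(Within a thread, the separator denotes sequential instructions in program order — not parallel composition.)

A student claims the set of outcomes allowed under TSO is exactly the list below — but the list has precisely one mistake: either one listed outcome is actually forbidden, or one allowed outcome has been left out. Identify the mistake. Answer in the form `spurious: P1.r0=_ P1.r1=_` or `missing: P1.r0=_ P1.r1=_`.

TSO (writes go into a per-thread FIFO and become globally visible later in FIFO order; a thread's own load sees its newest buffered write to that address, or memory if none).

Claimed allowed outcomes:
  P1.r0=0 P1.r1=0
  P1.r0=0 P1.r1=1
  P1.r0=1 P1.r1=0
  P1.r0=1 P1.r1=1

outcome vector order: (P1.r0,P1.r1)
TSO: 3 outcomes — {0/0, 0/1, 1/1}
claimed∖TSO = {1/0}

spurious: P1.r0=1 P1.r1=0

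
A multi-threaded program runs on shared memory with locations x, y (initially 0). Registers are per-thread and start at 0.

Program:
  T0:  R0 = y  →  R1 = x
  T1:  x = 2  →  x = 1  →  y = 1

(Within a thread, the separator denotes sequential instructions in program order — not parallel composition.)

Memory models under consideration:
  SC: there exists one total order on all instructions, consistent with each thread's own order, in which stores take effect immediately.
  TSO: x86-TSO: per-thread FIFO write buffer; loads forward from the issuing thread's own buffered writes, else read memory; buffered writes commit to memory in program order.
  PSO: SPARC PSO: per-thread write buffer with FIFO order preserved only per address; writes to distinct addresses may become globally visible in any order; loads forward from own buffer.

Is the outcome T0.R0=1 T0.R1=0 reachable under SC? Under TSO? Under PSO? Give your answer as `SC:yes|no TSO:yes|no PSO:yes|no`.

SC:no TSO:no PSO:yes

outcome vector order: (T0.R0,T0.R1)
SC (4): (0,0); (0,1); (0,2); (1,1)
TSO (4): (0,0); (0,1); (0,2); (1,1)
PSO (6): (0,0); (0,1); (0,2); (1,0); (1,1); (1,2)
target (1,0) ∈ {PSO}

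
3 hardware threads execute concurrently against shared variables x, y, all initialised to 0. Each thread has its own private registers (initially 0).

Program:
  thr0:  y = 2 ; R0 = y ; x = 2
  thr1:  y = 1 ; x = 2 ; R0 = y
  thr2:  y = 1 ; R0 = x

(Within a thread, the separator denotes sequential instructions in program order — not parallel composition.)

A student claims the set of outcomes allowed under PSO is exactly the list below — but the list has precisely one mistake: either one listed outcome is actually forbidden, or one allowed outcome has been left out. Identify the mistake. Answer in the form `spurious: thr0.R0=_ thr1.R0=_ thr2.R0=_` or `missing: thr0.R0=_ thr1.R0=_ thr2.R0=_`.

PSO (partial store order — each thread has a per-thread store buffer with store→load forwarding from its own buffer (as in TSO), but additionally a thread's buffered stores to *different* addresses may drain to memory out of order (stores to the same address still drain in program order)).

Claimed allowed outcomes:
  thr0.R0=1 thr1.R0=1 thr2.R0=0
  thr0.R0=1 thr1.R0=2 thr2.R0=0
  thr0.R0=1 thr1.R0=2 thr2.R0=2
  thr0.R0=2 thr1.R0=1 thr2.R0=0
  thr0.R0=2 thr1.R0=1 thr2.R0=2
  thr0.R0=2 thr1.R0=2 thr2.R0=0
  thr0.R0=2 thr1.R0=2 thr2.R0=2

missing: thr0.R0=1 thr1.R0=1 thr2.R0=2

outcome vector order: (thr0.R0,thr1.R0,thr2.R0)
under PSO → 110, 112, 120, 122, 210, 212, 220, 222
PSO∖claimed = {112}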